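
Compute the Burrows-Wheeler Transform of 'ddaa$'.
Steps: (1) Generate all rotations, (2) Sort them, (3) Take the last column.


Rotations (sorted):
  0: $ddaa -> last char: a
  1: a$dda -> last char: a
  2: aa$dd -> last char: d
  3: daa$d -> last char: d
  4: ddaa$ -> last char: $


BWT = aadd$


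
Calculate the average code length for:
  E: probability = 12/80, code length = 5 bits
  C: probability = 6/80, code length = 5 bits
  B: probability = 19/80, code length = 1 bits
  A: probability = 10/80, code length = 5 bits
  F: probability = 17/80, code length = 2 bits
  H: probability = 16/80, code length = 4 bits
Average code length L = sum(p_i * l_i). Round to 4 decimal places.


Weighted contributions p_i * l_i:
  E: (12/80) * 5 = 60/80
  C: (6/80) * 5 = 30/80
  B: (19/80) * 1 = 19/80
  A: (10/80) * 5 = 50/80
  F: (17/80) * 2 = 34/80
  H: (16/80) * 4 = 64/80
Sum = (60 + 30 + 19 + 50 + 34 + 64)/80 = 257/80

L = 257/80 = 3.2125 bits/symbol


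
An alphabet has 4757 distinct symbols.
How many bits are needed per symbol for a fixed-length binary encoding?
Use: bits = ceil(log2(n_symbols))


log2(4757) = 12.2158
Bracket: 2^12 = 4096 < 4757 <= 2^13 = 8192
So ceil(log2(4757)) = 13

bits = ceil(log2(4757)) = ceil(12.2158) = 13 bits


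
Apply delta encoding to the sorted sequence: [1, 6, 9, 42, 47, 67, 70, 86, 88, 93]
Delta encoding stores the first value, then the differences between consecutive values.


First value: 1
Deltas:
  6 - 1 = 5
  9 - 6 = 3
  42 - 9 = 33
  47 - 42 = 5
  67 - 47 = 20
  70 - 67 = 3
  86 - 70 = 16
  88 - 86 = 2
  93 - 88 = 5


Delta encoded: [1, 5, 3, 33, 5, 20, 3, 16, 2, 5]


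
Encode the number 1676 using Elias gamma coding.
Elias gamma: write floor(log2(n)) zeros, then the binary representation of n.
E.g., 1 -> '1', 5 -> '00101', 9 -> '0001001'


num_bits = floor(log2(1676)) + 1 = 11
leading_zeros = num_bits - 1 = 10
binary(1676) = 11010001100

Elias gamma(1676) = '0000000000' + '11010001100' = 000000000011010001100 (21 bits)


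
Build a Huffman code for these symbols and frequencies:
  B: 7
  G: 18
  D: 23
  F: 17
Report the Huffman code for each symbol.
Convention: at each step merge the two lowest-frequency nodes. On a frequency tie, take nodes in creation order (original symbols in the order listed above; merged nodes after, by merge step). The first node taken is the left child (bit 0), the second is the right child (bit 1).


Huffman tree construction:
Step 1: Merge B(7) + F(17) = 24
Step 2: Merge G(18) + D(23) = 41
Step 3: Merge (B+F)(24) + (G+D)(41) = 65
Read each symbol's code off the tree from the root (left child = 0, right child = 1).

Codes:
  B: 00 (length 2)
  G: 10 (length 2)
  D: 11 (length 2)
  F: 01 (length 2)
Average code length: 130/65 = 2.0000 bits/symbol


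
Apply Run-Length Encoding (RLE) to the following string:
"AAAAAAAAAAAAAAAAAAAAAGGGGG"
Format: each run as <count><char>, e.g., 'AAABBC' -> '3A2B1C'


Scanning runs left to right:
  i=0: run of 'A' x 21 -> '21A'
  i=21: run of 'G' x 5 -> '5G'

RLE = 21A5G


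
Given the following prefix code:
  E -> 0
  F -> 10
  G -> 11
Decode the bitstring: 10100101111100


Decoding step by step:
Bits 10 -> F
Bits 10 -> F
Bits 0 -> E
Bits 10 -> F
Bits 11 -> G
Bits 11 -> G
Bits 10 -> F
Bits 0 -> E


Decoded message: FFEFGGFE


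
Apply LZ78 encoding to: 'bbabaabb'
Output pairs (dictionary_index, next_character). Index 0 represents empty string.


LZ78 encoding steps:
Dictionary: {0: ''}
Step 1: w='' (idx 0), next='b' -> output (0, 'b'), add 'b' as idx 1
Step 2: w='b' (idx 1), next='a' -> output (1, 'a'), add 'ba' as idx 2
Step 3: w='ba' (idx 2), next='a' -> output (2, 'a'), add 'baa' as idx 3
Step 4: w='b' (idx 1), next='b' -> output (1, 'b'), add 'bb' as idx 4


Encoded: [(0, 'b'), (1, 'a'), (2, 'a'), (1, 'b')]


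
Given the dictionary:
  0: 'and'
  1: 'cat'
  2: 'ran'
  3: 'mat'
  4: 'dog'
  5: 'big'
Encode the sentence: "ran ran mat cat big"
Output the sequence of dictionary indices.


Look up each word in the dictionary:
  'ran' -> 2
  'ran' -> 2
  'mat' -> 3
  'cat' -> 1
  'big' -> 5

Encoded: [2, 2, 3, 1, 5]


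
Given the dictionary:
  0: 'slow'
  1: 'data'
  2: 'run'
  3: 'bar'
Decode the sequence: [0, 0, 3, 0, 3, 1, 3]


Look up each index in the dictionary:
  0 -> 'slow'
  0 -> 'slow'
  3 -> 'bar'
  0 -> 'slow'
  3 -> 'bar'
  1 -> 'data'
  3 -> 'bar'

Decoded: "slow slow bar slow bar data bar"


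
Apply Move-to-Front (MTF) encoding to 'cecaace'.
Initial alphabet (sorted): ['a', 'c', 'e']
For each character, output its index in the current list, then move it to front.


MTF encoding:
'c': index 1 in ['a', 'c', 'e'] -> ['c', 'a', 'e']
'e': index 2 in ['c', 'a', 'e'] -> ['e', 'c', 'a']
'c': index 1 in ['e', 'c', 'a'] -> ['c', 'e', 'a']
'a': index 2 in ['c', 'e', 'a'] -> ['a', 'c', 'e']
'a': index 0 in ['a', 'c', 'e'] -> ['a', 'c', 'e']
'c': index 1 in ['a', 'c', 'e'] -> ['c', 'a', 'e']
'e': index 2 in ['c', 'a', 'e'] -> ['e', 'c', 'a']


Output: [1, 2, 1, 2, 0, 1, 2]


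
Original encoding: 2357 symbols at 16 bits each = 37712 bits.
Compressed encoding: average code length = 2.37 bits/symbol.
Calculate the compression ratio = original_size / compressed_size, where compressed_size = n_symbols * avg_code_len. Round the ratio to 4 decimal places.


original_size = n_symbols * orig_bits = 2357 * 16 = 37712 bits
compressed_size = n_symbols * avg_code_len = 2357 * 2.37 = 5586.09 bits
ratio = original_size / compressed_size = 37712 / 5586.09 = 6.7511

Compression ratio = 6.7511


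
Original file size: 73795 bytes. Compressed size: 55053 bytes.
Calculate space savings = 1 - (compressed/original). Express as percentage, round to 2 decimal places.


ratio = compressed/original = 55053/73795 = 0.746026
savings = 1 - ratio = 1 - 0.746026 = 0.253974
as a percentage: 0.253974 * 100 = 25.4%

Space savings = 1 - 55053/73795 = 25.4%


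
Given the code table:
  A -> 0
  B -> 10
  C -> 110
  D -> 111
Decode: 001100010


Decoding:
0 -> A
0 -> A
110 -> C
0 -> A
0 -> A
10 -> B


Result: AACAAB


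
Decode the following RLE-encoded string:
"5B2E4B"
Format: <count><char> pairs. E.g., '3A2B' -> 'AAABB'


Expanding each <count><char> pair:
  5B -> 'BBBBB'
  2E -> 'EE'
  4B -> 'BBBB'

Decoded = BBBBBEEBBBB


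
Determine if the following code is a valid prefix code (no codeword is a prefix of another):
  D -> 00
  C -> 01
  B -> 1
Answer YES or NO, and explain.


Checking each pair (does one codeword prefix another?):
  D='00' vs C='01': no prefix
  D='00' vs B='1': no prefix
  C='01' vs D='00': no prefix
  C='01' vs B='1': no prefix
  B='1' vs D='00': no prefix
  B='1' vs C='01': no prefix
No violation found over all pairs.

YES -- this is a valid prefix code. No codeword is a prefix of any other codeword.


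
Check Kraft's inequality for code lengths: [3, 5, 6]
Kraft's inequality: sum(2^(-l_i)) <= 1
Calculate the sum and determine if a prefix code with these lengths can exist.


Sum = 2^(-3) + 2^(-5) + 2^(-6)
    = 0.125 + 0.03125 + 0.015625
    = 11/64 = 0.171875
Since 0.171875 <= 1, Kraft's inequality IS satisfied.
A prefix code with these lengths CAN exist.

Kraft sum = 0.171875. Satisfied.


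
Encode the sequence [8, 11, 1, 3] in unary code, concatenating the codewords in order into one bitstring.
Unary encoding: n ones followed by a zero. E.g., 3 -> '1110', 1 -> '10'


Encode each number as n ones followed by a terminating 0:
  8 -> 111111110 (9 bits)
  11 -> 111111111110 (12 bits)
  1 -> 10 (2 bits)
  3 -> 1110 (4 bits)
Total length = 9 + 12 + 2 + 4 = 27 bits.

Unary([8, 11, 1, 3]) = 111111110111111111110101110 (27 bits)


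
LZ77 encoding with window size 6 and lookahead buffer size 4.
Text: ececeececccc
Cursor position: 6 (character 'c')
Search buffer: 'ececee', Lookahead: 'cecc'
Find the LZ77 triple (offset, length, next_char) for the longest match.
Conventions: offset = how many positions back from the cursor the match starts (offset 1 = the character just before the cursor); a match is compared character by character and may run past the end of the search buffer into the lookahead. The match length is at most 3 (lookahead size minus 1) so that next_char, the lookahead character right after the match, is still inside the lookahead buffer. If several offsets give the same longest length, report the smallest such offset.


Try each offset into the search buffer:
  offset=1 (pos 5, char 'e'): match length 0
  offset=2 (pos 4, char 'e'): match length 0
  offset=3 (pos 3, char 'c'): match length 2
  offset=4 (pos 2, char 'e'): match length 0
  offset=5 (pos 1, char 'c'): match length 3
  offset=6 (pos 0, char 'e'): match length 0
Longest match has length 3 at offset 5.
next_char = character at position 6 + 3 = 9 -> 'c'

Best match: offset=5, length=3 (matching 'cec' starting at position 1)
LZ77 triple: (5, 3, 'c')


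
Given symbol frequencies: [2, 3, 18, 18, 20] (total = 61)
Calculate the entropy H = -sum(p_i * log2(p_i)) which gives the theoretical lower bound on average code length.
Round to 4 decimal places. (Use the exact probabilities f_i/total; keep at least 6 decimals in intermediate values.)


Per-symbol terms -p_i * log2(p_i) with p_i = f_i/61:
  p = 2/61 = 0.032787: log2(p) = -4.930737, -p*log2(p) = 0.161664
  p = 3/61 = 0.049180: log2(p) = -4.345775, -p*log2(p) = 0.213727
  p = 18/61 = 0.295082: log2(p) = -1.760812, -p*log2(p) = 0.519584
  p = 18/61 = 0.295082: log2(p) = -1.760812, -p*log2(p) = 0.519584
  p = 20/61 = 0.327869: log2(p) = -1.608809, -p*log2(p) = 0.527478
H = 0.161664 + 0.213727 + 0.519584 + 0.519584 + 0.527478 = 1.942037

H = 1.942 bits/symbol


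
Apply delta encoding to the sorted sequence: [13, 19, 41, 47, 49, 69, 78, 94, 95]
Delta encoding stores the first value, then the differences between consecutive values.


First value: 13
Deltas:
  19 - 13 = 6
  41 - 19 = 22
  47 - 41 = 6
  49 - 47 = 2
  69 - 49 = 20
  78 - 69 = 9
  94 - 78 = 16
  95 - 94 = 1


Delta encoded: [13, 6, 22, 6, 2, 20, 9, 16, 1]


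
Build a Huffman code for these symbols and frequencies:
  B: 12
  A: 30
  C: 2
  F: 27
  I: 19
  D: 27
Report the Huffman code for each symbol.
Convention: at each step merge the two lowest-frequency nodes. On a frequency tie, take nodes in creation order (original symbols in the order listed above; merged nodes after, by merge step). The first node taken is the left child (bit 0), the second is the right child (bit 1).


Huffman tree construction:
Step 1: Merge C(2) + B(12) = 14
Step 2: Merge (C+B)(14) + I(19) = 33
Step 3: Merge F(27) + D(27) = 54
Step 4: Merge A(30) + ((C+B)+I)(33) = 63
Step 5: Merge (F+D)(54) + (A+((C+B)+I))(63) = 117
Read each symbol's code off the tree from the root (left child = 0, right child = 1).

Codes:
  B: 1101 (length 4)
  A: 10 (length 2)
  C: 1100 (length 4)
  F: 00 (length 2)
  I: 111 (length 3)
  D: 01 (length 2)
Average code length: 281/117 = 2.4017 bits/symbol


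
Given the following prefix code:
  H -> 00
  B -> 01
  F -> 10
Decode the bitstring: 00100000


Decoding step by step:
Bits 00 -> H
Bits 10 -> F
Bits 00 -> H
Bits 00 -> H


Decoded message: HFHH


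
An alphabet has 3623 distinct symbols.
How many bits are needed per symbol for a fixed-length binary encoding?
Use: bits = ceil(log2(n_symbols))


log2(3623) = 11.823
Bracket: 2^11 = 2048 < 3623 <= 2^12 = 4096
So ceil(log2(3623)) = 12

bits = ceil(log2(3623)) = ceil(11.823) = 12 bits


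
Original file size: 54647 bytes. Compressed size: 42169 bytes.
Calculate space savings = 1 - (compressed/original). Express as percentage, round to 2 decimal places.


ratio = compressed/original = 42169/54647 = 0.771662
savings = 1 - ratio = 1 - 0.771662 = 0.228338
as a percentage: 0.228338 * 100 = 22.83%

Space savings = 1 - 42169/54647 = 22.83%


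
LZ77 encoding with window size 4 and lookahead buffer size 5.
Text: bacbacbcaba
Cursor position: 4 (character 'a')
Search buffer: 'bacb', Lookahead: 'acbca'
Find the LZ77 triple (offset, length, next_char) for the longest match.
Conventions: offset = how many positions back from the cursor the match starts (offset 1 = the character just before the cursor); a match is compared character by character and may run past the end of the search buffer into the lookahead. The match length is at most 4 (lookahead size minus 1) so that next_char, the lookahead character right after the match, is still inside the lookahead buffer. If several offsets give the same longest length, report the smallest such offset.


Try each offset into the search buffer:
  offset=1 (pos 3, char 'b'): match length 0
  offset=2 (pos 2, char 'c'): match length 0
  offset=3 (pos 1, char 'a'): match length 3
  offset=4 (pos 0, char 'b'): match length 0
Longest match has length 3 at offset 3.
next_char = character at position 4 + 3 = 7 -> 'c'

Best match: offset=3, length=3 (matching 'acb' starting at position 1)
LZ77 triple: (3, 3, 'c')


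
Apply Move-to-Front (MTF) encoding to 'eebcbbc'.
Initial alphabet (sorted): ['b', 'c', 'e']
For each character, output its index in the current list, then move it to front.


MTF encoding:
'e': index 2 in ['b', 'c', 'e'] -> ['e', 'b', 'c']
'e': index 0 in ['e', 'b', 'c'] -> ['e', 'b', 'c']
'b': index 1 in ['e', 'b', 'c'] -> ['b', 'e', 'c']
'c': index 2 in ['b', 'e', 'c'] -> ['c', 'b', 'e']
'b': index 1 in ['c', 'b', 'e'] -> ['b', 'c', 'e']
'b': index 0 in ['b', 'c', 'e'] -> ['b', 'c', 'e']
'c': index 1 in ['b', 'c', 'e'] -> ['c', 'b', 'e']


Output: [2, 0, 1, 2, 1, 0, 1]


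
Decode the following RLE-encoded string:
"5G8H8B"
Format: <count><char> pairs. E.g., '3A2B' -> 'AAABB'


Expanding each <count><char> pair:
  5G -> 'GGGGG'
  8H -> 'HHHHHHHH'
  8B -> 'BBBBBBBB'

Decoded = GGGGGHHHHHHHHBBBBBBBB


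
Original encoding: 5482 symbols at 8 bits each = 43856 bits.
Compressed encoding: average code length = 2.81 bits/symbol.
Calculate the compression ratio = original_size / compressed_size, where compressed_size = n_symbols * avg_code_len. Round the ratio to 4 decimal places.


original_size = n_symbols * orig_bits = 5482 * 8 = 43856 bits
compressed_size = n_symbols * avg_code_len = 5482 * 2.81 = 15404.42 bits
ratio = original_size / compressed_size = 43856 / 15404.42 = 2.847

Compression ratio = 2.847


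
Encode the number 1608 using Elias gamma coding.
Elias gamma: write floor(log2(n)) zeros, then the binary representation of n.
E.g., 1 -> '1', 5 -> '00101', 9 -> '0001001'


num_bits = floor(log2(1608)) + 1 = 11
leading_zeros = num_bits - 1 = 10
binary(1608) = 11001001000

Elias gamma(1608) = '0000000000' + '11001001000' = 000000000011001001000 (21 bits)


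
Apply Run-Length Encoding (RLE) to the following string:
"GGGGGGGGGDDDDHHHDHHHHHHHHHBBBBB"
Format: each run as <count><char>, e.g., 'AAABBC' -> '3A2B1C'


Scanning runs left to right:
  i=0: run of 'G' x 9 -> '9G'
  i=9: run of 'D' x 4 -> '4D'
  i=13: run of 'H' x 3 -> '3H'
  i=16: run of 'D' x 1 -> '1D'
  i=17: run of 'H' x 9 -> '9H'
  i=26: run of 'B' x 5 -> '5B'

RLE = 9G4D3H1D9H5B


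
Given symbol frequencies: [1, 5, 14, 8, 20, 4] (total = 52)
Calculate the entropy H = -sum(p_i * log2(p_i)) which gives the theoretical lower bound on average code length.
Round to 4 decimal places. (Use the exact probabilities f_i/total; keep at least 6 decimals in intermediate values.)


Per-symbol terms -p_i * log2(p_i) with p_i = f_i/52:
  p = 1/52 = 0.019231: log2(p) = -5.700440, -p*log2(p) = 0.109624
  p = 5/52 = 0.096154: log2(p) = -3.378512, -p*log2(p) = 0.324857
  p = 14/52 = 0.269231: log2(p) = -1.893085, -p*log2(p) = 0.509677
  p = 8/52 = 0.153846: log2(p) = -2.700440, -p*log2(p) = 0.415452
  p = 20/52 = 0.384615: log2(p) = -1.378512, -p*log2(p) = 0.530197
  p = 4/52 = 0.076923: log2(p) = -3.700440, -p*log2(p) = 0.284649
H = 0.109624 + 0.324857 + 0.509677 + 0.415452 + 0.530197 + 0.284649 = 2.174456

H = 2.1745 bits/symbol


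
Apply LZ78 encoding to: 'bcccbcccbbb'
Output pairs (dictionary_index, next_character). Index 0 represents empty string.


LZ78 encoding steps:
Dictionary: {0: ''}
Step 1: w='' (idx 0), next='b' -> output (0, 'b'), add 'b' as idx 1
Step 2: w='' (idx 0), next='c' -> output (0, 'c'), add 'c' as idx 2
Step 3: w='c' (idx 2), next='c' -> output (2, 'c'), add 'cc' as idx 3
Step 4: w='b' (idx 1), next='c' -> output (1, 'c'), add 'bc' as idx 4
Step 5: w='cc' (idx 3), next='b' -> output (3, 'b'), add 'ccb' as idx 5
Step 6: w='b' (idx 1), next='b' -> output (1, 'b'), add 'bb' as idx 6


Encoded: [(0, 'b'), (0, 'c'), (2, 'c'), (1, 'c'), (3, 'b'), (1, 'b')]


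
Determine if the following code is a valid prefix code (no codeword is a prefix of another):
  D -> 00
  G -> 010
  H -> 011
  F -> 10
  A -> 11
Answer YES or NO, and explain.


Checking each pair (does one codeword prefix another?):
  D='00' vs G='010': no prefix
  D='00' vs H='011': no prefix
  D='00' vs F='10': no prefix
  D='00' vs A='11': no prefix
  G='010' vs D='00': no prefix
  G='010' vs H='011': no prefix
  G='010' vs F='10': no prefix
  G='010' vs A='11': no prefix
  H='011' vs D='00': no prefix
  H='011' vs G='010': no prefix
  H='011' vs F='10': no prefix
  H='011' vs A='11': no prefix
  F='10' vs D='00': no prefix
  F='10' vs G='010': no prefix
  F='10' vs H='011': no prefix
  F='10' vs A='11': no prefix
  A='11' vs D='00': no prefix
  A='11' vs G='010': no prefix
  A='11' vs H='011': no prefix
  A='11' vs F='10': no prefix
No violation found over all pairs.

YES -- this is a valid prefix code. No codeword is a prefix of any other codeword.


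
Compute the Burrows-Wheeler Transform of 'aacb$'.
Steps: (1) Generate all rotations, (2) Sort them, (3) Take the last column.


Rotations (sorted):
  0: $aacb -> last char: b
  1: aacb$ -> last char: $
  2: acb$a -> last char: a
  3: b$aac -> last char: c
  4: cb$aa -> last char: a


BWT = b$aca


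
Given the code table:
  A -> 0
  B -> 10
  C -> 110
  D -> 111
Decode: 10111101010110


Decoding:
10 -> B
111 -> D
10 -> B
10 -> B
10 -> B
110 -> C


Result: BDBBBC


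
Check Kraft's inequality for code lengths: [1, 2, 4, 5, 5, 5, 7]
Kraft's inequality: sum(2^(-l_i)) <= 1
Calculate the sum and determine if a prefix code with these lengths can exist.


Sum = 2^(-1) + 2^(-2) + 2^(-4) + 2^(-5) + 2^(-5) + 2^(-5) + 2^(-7)
    = 0.5 + 0.25 + 0.0625 + 0.03125 + 0.03125 + 0.03125 + 0.0078125
    = 117/128 = 0.9140625
Since 0.9140625 <= 1, Kraft's inequality IS satisfied.
A prefix code with these lengths CAN exist.

Kraft sum = 0.9140625. Satisfied.


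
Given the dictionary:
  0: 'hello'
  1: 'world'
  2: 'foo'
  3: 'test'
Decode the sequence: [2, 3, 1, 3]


Look up each index in the dictionary:
  2 -> 'foo'
  3 -> 'test'
  1 -> 'world'
  3 -> 'test'

Decoded: "foo test world test"


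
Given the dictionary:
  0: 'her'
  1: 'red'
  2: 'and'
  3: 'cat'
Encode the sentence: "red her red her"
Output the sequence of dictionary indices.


Look up each word in the dictionary:
  'red' -> 1
  'her' -> 0
  'red' -> 1
  'her' -> 0

Encoded: [1, 0, 1, 0]


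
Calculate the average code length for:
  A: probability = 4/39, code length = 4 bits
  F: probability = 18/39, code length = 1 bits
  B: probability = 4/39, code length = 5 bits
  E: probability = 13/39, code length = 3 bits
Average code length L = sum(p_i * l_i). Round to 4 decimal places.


Weighted contributions p_i * l_i:
  A: (4/39) * 4 = 16/39
  F: (18/39) * 1 = 18/39
  B: (4/39) * 5 = 20/39
  E: (13/39) * 3 = 39/39
Sum = (16 + 18 + 20 + 39)/39 = 93/39

L = 93/39 = 2.3846 bits/symbol


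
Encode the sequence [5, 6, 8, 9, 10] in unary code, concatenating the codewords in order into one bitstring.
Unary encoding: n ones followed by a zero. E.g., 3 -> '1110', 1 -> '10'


Encode each number as n ones followed by a terminating 0:
  5 -> 111110 (6 bits)
  6 -> 1111110 (7 bits)
  8 -> 111111110 (9 bits)
  9 -> 1111111110 (10 bits)
  10 -> 11111111110 (11 bits)
Total length = 6 + 7 + 9 + 10 + 11 = 43 bits.

Unary([5, 6, 8, 9, 10]) = 1111101111110111111110111111111011111111110 (43 bits)


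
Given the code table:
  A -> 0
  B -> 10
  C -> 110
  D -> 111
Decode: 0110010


Decoding:
0 -> A
110 -> C
0 -> A
10 -> B


Result: ACAB


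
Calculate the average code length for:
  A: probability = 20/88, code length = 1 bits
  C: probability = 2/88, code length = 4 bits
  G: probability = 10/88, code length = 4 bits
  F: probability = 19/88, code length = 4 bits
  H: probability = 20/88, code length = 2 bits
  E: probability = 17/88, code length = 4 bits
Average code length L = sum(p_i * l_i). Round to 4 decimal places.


Weighted contributions p_i * l_i:
  A: (20/88) * 1 = 20/88
  C: (2/88) * 4 = 8/88
  G: (10/88) * 4 = 40/88
  F: (19/88) * 4 = 76/88
  H: (20/88) * 2 = 40/88
  E: (17/88) * 4 = 68/88
Sum = (20 + 8 + 40 + 76 + 40 + 68)/88 = 252/88

L = 252/88 = 2.8636 bits/symbol


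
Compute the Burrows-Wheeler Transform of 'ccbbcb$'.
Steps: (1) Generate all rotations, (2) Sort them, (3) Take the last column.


Rotations (sorted):
  0: $ccbbcb -> last char: b
  1: b$ccbbc -> last char: c
  2: bbcb$cc -> last char: c
  3: bcb$ccb -> last char: b
  4: cb$ccbb -> last char: b
  5: cbbcb$c -> last char: c
  6: ccbbcb$ -> last char: $


BWT = bccbbc$


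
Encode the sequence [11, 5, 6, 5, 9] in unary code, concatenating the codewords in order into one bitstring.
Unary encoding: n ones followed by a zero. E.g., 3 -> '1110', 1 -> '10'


Encode each number as n ones followed by a terminating 0:
  11 -> 111111111110 (12 bits)
  5 -> 111110 (6 bits)
  6 -> 1111110 (7 bits)
  5 -> 111110 (6 bits)
  9 -> 1111111110 (10 bits)
Total length = 12 + 6 + 7 + 6 + 10 = 41 bits.

Unary([11, 5, 6, 5, 9]) = 11111111111011111011111101111101111111110 (41 bits)


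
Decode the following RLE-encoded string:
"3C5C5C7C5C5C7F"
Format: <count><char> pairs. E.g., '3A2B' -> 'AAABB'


Expanding each <count><char> pair:
  3C -> 'CCC'
  5C -> 'CCCCC'
  5C -> 'CCCCC'
  7C -> 'CCCCCCC'
  5C -> 'CCCCC'
  5C -> 'CCCCC'
  7F -> 'FFFFFFF'

Decoded = CCCCCCCCCCCCCCCCCCCCCCCCCCCCCCFFFFFFF


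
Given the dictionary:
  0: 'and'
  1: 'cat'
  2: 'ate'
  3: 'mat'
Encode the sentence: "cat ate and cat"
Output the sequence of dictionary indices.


Look up each word in the dictionary:
  'cat' -> 1
  'ate' -> 2
  'and' -> 0
  'cat' -> 1

Encoded: [1, 2, 0, 1]


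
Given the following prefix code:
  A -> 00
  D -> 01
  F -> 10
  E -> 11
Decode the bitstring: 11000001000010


Decoding step by step:
Bits 11 -> E
Bits 00 -> A
Bits 00 -> A
Bits 01 -> D
Bits 00 -> A
Bits 00 -> A
Bits 10 -> F


Decoded message: EAADAAF


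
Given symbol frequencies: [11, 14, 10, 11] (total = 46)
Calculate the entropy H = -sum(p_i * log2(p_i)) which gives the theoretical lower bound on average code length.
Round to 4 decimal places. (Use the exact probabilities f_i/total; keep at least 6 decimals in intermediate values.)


Per-symbol terms -p_i * log2(p_i) with p_i = f_i/46:
  p = 11/46 = 0.239130: log2(p) = -2.064130, -p*log2(p) = 0.493596
  p = 14/46 = 0.304348: log2(p) = -1.716207, -p*log2(p) = 0.522324
  p = 10/46 = 0.217391: log2(p) = -2.201634, -p*log2(p) = 0.478616
  p = 11/46 = 0.239130: log2(p) = -2.064130, -p*log2(p) = 0.493596
H = 0.493596 + 0.522324 + 0.478616 + 0.493596 = 1.988132

H = 1.9881 bits/symbol


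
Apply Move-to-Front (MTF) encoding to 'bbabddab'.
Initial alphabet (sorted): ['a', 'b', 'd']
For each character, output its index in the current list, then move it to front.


MTF encoding:
'b': index 1 in ['a', 'b', 'd'] -> ['b', 'a', 'd']
'b': index 0 in ['b', 'a', 'd'] -> ['b', 'a', 'd']
'a': index 1 in ['b', 'a', 'd'] -> ['a', 'b', 'd']
'b': index 1 in ['a', 'b', 'd'] -> ['b', 'a', 'd']
'd': index 2 in ['b', 'a', 'd'] -> ['d', 'b', 'a']
'd': index 0 in ['d', 'b', 'a'] -> ['d', 'b', 'a']
'a': index 2 in ['d', 'b', 'a'] -> ['a', 'd', 'b']
'b': index 2 in ['a', 'd', 'b'] -> ['b', 'a', 'd']


Output: [1, 0, 1, 1, 2, 0, 2, 2]


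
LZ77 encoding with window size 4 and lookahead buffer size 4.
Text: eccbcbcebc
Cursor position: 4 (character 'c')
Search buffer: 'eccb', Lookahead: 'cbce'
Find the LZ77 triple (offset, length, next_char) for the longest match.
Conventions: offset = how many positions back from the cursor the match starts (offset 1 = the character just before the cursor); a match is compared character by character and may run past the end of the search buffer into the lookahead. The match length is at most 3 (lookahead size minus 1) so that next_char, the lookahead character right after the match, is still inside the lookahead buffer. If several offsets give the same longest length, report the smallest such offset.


Try each offset into the search buffer:
  offset=1 (pos 3, char 'b'): match length 0
  offset=2 (pos 2, char 'c'): match length 3
  offset=3 (pos 1, char 'c'): match length 1
  offset=4 (pos 0, char 'e'): match length 0
Longest match has length 3 at offset 2.
next_char = character at position 4 + 3 = 7 -> 'e'

Best match: offset=2, length=3 (matching 'cbc' starting at position 2)
LZ77 triple: (2, 3, 'e')


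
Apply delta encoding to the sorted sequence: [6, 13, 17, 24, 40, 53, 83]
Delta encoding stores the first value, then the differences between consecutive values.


First value: 6
Deltas:
  13 - 6 = 7
  17 - 13 = 4
  24 - 17 = 7
  40 - 24 = 16
  53 - 40 = 13
  83 - 53 = 30


Delta encoded: [6, 7, 4, 7, 16, 13, 30]


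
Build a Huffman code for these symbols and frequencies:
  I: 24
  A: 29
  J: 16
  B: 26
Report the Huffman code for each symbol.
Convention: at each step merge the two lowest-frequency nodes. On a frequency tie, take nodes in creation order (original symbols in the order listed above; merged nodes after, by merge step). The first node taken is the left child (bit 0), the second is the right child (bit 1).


Huffman tree construction:
Step 1: Merge J(16) + I(24) = 40
Step 2: Merge B(26) + A(29) = 55
Step 3: Merge (J+I)(40) + (B+A)(55) = 95
Read each symbol's code off the tree from the root (left child = 0, right child = 1).

Codes:
  I: 01 (length 2)
  A: 11 (length 2)
  J: 00 (length 2)
  B: 10 (length 2)
Average code length: 190/95 = 2.0000 bits/symbol


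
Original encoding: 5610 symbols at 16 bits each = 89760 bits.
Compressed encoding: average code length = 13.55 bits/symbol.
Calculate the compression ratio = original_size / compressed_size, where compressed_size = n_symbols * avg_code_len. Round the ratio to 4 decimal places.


original_size = n_symbols * orig_bits = 5610 * 16 = 89760 bits
compressed_size = n_symbols * avg_code_len = 5610 * 13.55 = 76015.5 bits
ratio = original_size / compressed_size = 89760 / 76015.5 = 1.1808

Compression ratio = 1.1808


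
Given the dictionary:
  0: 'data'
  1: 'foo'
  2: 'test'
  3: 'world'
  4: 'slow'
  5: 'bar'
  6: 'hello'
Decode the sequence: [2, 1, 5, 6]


Look up each index in the dictionary:
  2 -> 'test'
  1 -> 'foo'
  5 -> 'bar'
  6 -> 'hello'

Decoded: "test foo bar hello"


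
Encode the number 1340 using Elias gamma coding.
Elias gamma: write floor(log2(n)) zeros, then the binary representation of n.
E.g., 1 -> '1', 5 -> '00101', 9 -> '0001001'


num_bits = floor(log2(1340)) + 1 = 11
leading_zeros = num_bits - 1 = 10
binary(1340) = 10100111100

Elias gamma(1340) = '0000000000' + '10100111100' = 000000000010100111100 (21 bits)


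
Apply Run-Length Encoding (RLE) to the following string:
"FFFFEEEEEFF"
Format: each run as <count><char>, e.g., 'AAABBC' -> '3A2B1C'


Scanning runs left to right:
  i=0: run of 'F' x 4 -> '4F'
  i=4: run of 'E' x 5 -> '5E'
  i=9: run of 'F' x 2 -> '2F'

RLE = 4F5E2F


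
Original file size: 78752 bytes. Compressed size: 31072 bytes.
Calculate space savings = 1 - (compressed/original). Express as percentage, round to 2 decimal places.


ratio = compressed/original = 31072/78752 = 0.394555
savings = 1 - ratio = 1 - 0.394555 = 0.605445
as a percentage: 0.605445 * 100 = 60.54%

Space savings = 1 - 31072/78752 = 60.54%


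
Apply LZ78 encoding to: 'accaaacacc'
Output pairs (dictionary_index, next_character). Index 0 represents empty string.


LZ78 encoding steps:
Dictionary: {0: ''}
Step 1: w='' (idx 0), next='a' -> output (0, 'a'), add 'a' as idx 1
Step 2: w='' (idx 0), next='c' -> output (0, 'c'), add 'c' as idx 2
Step 3: w='c' (idx 2), next='a' -> output (2, 'a'), add 'ca' as idx 3
Step 4: w='a' (idx 1), next='a' -> output (1, 'a'), add 'aa' as idx 4
Step 5: w='ca' (idx 3), next='c' -> output (3, 'c'), add 'cac' as idx 5
Step 6: w='c' (idx 2), end of input -> output (2, '')


Encoded: [(0, 'a'), (0, 'c'), (2, 'a'), (1, 'a'), (3, 'c'), (2, '')]


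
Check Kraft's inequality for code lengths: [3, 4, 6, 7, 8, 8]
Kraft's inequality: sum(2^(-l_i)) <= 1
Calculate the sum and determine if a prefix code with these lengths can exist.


Sum = 2^(-3) + 2^(-4) + 2^(-6) + 2^(-7) + 2^(-8) + 2^(-8)
    = 0.125 + 0.0625 + 0.015625 + 0.0078125 + 0.00390625 + 0.00390625
    = 56/256 = 0.21875
Since 0.21875 <= 1, Kraft's inequality IS satisfied.
A prefix code with these lengths CAN exist.

Kraft sum = 0.21875. Satisfied.


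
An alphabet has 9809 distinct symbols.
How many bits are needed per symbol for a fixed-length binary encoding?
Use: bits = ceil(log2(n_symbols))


log2(9809) = 13.2599
Bracket: 2^13 = 8192 < 9809 <= 2^14 = 16384
So ceil(log2(9809)) = 14

bits = ceil(log2(9809)) = ceil(13.2599) = 14 bits


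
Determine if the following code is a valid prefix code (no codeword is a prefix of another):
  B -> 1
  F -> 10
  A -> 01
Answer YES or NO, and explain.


Checking each pair (does one codeword prefix another?):
  B='1' vs F='10': prefix -- VIOLATION

NO -- this is NOT a valid prefix code. B (1) is a prefix of F (10).


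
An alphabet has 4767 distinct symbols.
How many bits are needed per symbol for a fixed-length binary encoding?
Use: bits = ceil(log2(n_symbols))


log2(4767) = 12.2189
Bracket: 2^12 = 4096 < 4767 <= 2^13 = 8192
So ceil(log2(4767)) = 13

bits = ceil(log2(4767)) = ceil(12.2189) = 13 bits


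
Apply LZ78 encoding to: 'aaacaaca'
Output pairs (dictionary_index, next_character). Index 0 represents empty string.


LZ78 encoding steps:
Dictionary: {0: ''}
Step 1: w='' (idx 0), next='a' -> output (0, 'a'), add 'a' as idx 1
Step 2: w='a' (idx 1), next='a' -> output (1, 'a'), add 'aa' as idx 2
Step 3: w='' (idx 0), next='c' -> output (0, 'c'), add 'c' as idx 3
Step 4: w='aa' (idx 2), next='c' -> output (2, 'c'), add 'aac' as idx 4
Step 5: w='a' (idx 1), end of input -> output (1, '')


Encoded: [(0, 'a'), (1, 'a'), (0, 'c'), (2, 'c'), (1, '')]


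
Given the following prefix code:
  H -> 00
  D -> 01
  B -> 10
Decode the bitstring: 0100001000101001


Decoding step by step:
Bits 01 -> D
Bits 00 -> H
Bits 00 -> H
Bits 10 -> B
Bits 00 -> H
Bits 10 -> B
Bits 10 -> B
Bits 01 -> D


Decoded message: DHHBHBBD


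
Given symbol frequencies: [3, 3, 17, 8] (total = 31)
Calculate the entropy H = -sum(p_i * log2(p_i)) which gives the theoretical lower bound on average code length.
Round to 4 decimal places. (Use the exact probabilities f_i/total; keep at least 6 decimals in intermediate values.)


Per-symbol terms -p_i * log2(p_i) with p_i = f_i/31:
  p = 3/31 = 0.096774: log2(p) = -3.369234, -p*log2(p) = 0.326055
  p = 3/31 = 0.096774: log2(p) = -3.369234, -p*log2(p) = 0.326055
  p = 17/31 = 0.548387: log2(p) = -0.866733, -p*log2(p) = 0.475305
  p = 8/31 = 0.258065: log2(p) = -1.954196, -p*log2(p) = 0.504309
H = 0.326055 + 0.326055 + 0.475305 + 0.504309 = 1.631724

H = 1.6317 bits/symbol


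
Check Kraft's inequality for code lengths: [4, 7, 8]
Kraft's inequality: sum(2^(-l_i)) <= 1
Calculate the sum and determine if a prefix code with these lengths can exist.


Sum = 2^(-4) + 2^(-7) + 2^(-8)
    = 0.0625 + 0.0078125 + 0.00390625
    = 19/256 = 0.07421875
Since 0.07421875 <= 1, Kraft's inequality IS satisfied.
A prefix code with these lengths CAN exist.

Kraft sum = 0.07421875. Satisfied.


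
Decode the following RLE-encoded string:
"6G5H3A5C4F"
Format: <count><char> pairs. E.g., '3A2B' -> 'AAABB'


Expanding each <count><char> pair:
  6G -> 'GGGGGG'
  5H -> 'HHHHH'
  3A -> 'AAA'
  5C -> 'CCCCC'
  4F -> 'FFFF'

Decoded = GGGGGGHHHHHAAACCCCCFFFF


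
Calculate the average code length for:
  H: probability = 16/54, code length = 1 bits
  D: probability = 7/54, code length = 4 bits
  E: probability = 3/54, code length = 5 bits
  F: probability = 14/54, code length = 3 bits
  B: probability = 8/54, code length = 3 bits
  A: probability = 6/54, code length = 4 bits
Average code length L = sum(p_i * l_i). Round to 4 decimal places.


Weighted contributions p_i * l_i:
  H: (16/54) * 1 = 16/54
  D: (7/54) * 4 = 28/54
  E: (3/54) * 5 = 15/54
  F: (14/54) * 3 = 42/54
  B: (8/54) * 3 = 24/54
  A: (6/54) * 4 = 24/54
Sum = (16 + 28 + 15 + 42 + 24 + 24)/54 = 149/54

L = 149/54 = 2.7593 bits/symbol


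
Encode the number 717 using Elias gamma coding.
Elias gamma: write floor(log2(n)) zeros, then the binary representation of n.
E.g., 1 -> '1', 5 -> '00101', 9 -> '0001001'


num_bits = floor(log2(717)) + 1 = 10
leading_zeros = num_bits - 1 = 9
binary(717) = 1011001101

Elias gamma(717) = '000000000' + '1011001101' = 0000000001011001101 (19 bits)


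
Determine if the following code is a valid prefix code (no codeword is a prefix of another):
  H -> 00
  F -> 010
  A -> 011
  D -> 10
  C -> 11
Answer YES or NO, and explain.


Checking each pair (does one codeword prefix another?):
  H='00' vs F='010': no prefix
  H='00' vs A='011': no prefix
  H='00' vs D='10': no prefix
  H='00' vs C='11': no prefix
  F='010' vs H='00': no prefix
  F='010' vs A='011': no prefix
  F='010' vs D='10': no prefix
  F='010' vs C='11': no prefix
  A='011' vs H='00': no prefix
  A='011' vs F='010': no prefix
  A='011' vs D='10': no prefix
  A='011' vs C='11': no prefix
  D='10' vs H='00': no prefix
  D='10' vs F='010': no prefix
  D='10' vs A='011': no prefix
  D='10' vs C='11': no prefix
  C='11' vs H='00': no prefix
  C='11' vs F='010': no prefix
  C='11' vs A='011': no prefix
  C='11' vs D='10': no prefix
No violation found over all pairs.

YES -- this is a valid prefix code. No codeword is a prefix of any other codeword.


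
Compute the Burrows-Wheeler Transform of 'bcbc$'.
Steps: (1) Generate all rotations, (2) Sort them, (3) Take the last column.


Rotations (sorted):
  0: $bcbc -> last char: c
  1: bc$bc -> last char: c
  2: bcbc$ -> last char: $
  3: c$bcb -> last char: b
  4: cbc$b -> last char: b


BWT = cc$bb


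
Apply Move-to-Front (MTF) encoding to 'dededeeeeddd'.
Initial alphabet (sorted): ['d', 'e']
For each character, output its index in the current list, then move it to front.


MTF encoding:
'd': index 0 in ['d', 'e'] -> ['d', 'e']
'e': index 1 in ['d', 'e'] -> ['e', 'd']
'd': index 1 in ['e', 'd'] -> ['d', 'e']
'e': index 1 in ['d', 'e'] -> ['e', 'd']
'd': index 1 in ['e', 'd'] -> ['d', 'e']
'e': index 1 in ['d', 'e'] -> ['e', 'd']
'e': index 0 in ['e', 'd'] -> ['e', 'd']
'e': index 0 in ['e', 'd'] -> ['e', 'd']
'e': index 0 in ['e', 'd'] -> ['e', 'd']
'd': index 1 in ['e', 'd'] -> ['d', 'e']
'd': index 0 in ['d', 'e'] -> ['d', 'e']
'd': index 0 in ['d', 'e'] -> ['d', 'e']


Output: [0, 1, 1, 1, 1, 1, 0, 0, 0, 1, 0, 0]


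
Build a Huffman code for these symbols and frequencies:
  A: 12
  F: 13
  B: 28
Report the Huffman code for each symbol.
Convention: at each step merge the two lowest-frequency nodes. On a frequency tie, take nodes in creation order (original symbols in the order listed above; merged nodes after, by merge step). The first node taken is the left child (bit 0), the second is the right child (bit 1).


Huffman tree construction:
Step 1: Merge A(12) + F(13) = 25
Step 2: Merge (A+F)(25) + B(28) = 53
Read each symbol's code off the tree from the root (left child = 0, right child = 1).

Codes:
  A: 00 (length 2)
  F: 01 (length 2)
  B: 1 (length 1)
Average code length: 78/53 = 1.4717 bits/symbol


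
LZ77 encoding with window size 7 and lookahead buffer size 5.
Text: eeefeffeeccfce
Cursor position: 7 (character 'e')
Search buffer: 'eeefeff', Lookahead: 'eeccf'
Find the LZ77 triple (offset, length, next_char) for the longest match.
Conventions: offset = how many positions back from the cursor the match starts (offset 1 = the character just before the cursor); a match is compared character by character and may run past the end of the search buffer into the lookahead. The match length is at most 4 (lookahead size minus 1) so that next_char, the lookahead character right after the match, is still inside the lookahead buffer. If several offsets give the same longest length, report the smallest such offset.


Try each offset into the search buffer:
  offset=1 (pos 6, char 'f'): match length 0
  offset=2 (pos 5, char 'f'): match length 0
  offset=3 (pos 4, char 'e'): match length 1
  offset=4 (pos 3, char 'f'): match length 0
  offset=5 (pos 2, char 'e'): match length 1
  offset=6 (pos 1, char 'e'): match length 2
  offset=7 (pos 0, char 'e'): match length 2
Longest match has length 2, found at offsets 6, 7; take the smallest, offset 6.
next_char = character at position 7 + 2 = 9 -> 'c'

Best match: offset=6, length=2 (matching 'ee' starting at position 1)
LZ77 triple: (6, 2, 'c')


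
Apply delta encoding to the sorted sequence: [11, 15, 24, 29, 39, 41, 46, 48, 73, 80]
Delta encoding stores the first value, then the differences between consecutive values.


First value: 11
Deltas:
  15 - 11 = 4
  24 - 15 = 9
  29 - 24 = 5
  39 - 29 = 10
  41 - 39 = 2
  46 - 41 = 5
  48 - 46 = 2
  73 - 48 = 25
  80 - 73 = 7


Delta encoded: [11, 4, 9, 5, 10, 2, 5, 2, 25, 7]


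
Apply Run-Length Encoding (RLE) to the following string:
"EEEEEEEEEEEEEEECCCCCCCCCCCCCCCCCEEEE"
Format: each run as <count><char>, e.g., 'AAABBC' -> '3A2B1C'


Scanning runs left to right:
  i=0: run of 'E' x 15 -> '15E'
  i=15: run of 'C' x 17 -> '17C'
  i=32: run of 'E' x 4 -> '4E'

RLE = 15E17C4E


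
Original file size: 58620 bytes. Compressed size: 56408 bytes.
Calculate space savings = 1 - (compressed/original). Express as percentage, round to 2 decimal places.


ratio = compressed/original = 56408/58620 = 0.962265
savings = 1 - ratio = 1 - 0.962265 = 0.037735
as a percentage: 0.037735 * 100 = 3.77%

Space savings = 1 - 56408/58620 = 3.77%


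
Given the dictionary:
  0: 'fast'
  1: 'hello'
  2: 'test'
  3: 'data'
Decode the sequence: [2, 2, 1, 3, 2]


Look up each index in the dictionary:
  2 -> 'test'
  2 -> 'test'
  1 -> 'hello'
  3 -> 'data'
  2 -> 'test'

Decoded: "test test hello data test"


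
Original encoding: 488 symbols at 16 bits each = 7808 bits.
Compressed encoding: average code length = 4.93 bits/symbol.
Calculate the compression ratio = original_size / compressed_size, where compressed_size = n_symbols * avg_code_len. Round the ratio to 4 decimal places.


original_size = n_symbols * orig_bits = 488 * 16 = 7808 bits
compressed_size = n_symbols * avg_code_len = 488 * 4.93 = 2405.84 bits
ratio = original_size / compressed_size = 7808 / 2405.84 = 3.2454

Compression ratio = 3.2454


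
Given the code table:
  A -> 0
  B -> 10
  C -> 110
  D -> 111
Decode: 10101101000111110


Decoding:
10 -> B
10 -> B
110 -> C
10 -> B
0 -> A
0 -> A
111 -> D
110 -> C


Result: BBCBAADC


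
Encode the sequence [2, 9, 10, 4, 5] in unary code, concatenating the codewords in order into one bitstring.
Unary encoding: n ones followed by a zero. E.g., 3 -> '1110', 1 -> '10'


Encode each number as n ones followed by a terminating 0:
  2 -> 110 (3 bits)
  9 -> 1111111110 (10 bits)
  10 -> 11111111110 (11 bits)
  4 -> 11110 (5 bits)
  5 -> 111110 (6 bits)
Total length = 3 + 10 + 11 + 5 + 6 = 35 bits.

Unary([2, 9, 10, 4, 5]) = 11011111111101111111111011110111110 (35 bits)


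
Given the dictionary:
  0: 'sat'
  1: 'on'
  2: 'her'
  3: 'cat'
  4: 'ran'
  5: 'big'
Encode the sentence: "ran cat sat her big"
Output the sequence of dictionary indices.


Look up each word in the dictionary:
  'ran' -> 4
  'cat' -> 3
  'sat' -> 0
  'her' -> 2
  'big' -> 5

Encoded: [4, 3, 0, 2, 5]


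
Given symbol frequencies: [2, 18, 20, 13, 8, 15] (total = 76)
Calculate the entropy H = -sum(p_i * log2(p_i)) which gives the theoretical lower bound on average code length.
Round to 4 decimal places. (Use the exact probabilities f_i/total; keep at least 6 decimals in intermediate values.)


Per-symbol terms -p_i * log2(p_i) with p_i = f_i/76:
  p = 2/76 = 0.026316: log2(p) = -5.247928, -p*log2(p) = 0.138103
  p = 18/76 = 0.236842: log2(p) = -2.078003, -p*log2(p) = 0.492158
  p = 20/76 = 0.263158: log2(p) = -1.925999, -p*log2(p) = 0.506842
  p = 13/76 = 0.171053: log2(p) = -2.547488, -p*log2(p) = 0.435754
  p = 8/76 = 0.105263: log2(p) = -3.247928, -p*log2(p) = 0.341887
  p = 15/76 = 0.197368: log2(p) = -2.341037, -p*log2(p) = 0.462047
H = 0.138103 + 0.492158 + 0.506842 + 0.435754 + 0.341887 + 0.462047 = 2.376791

H = 2.3768 bits/symbol
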